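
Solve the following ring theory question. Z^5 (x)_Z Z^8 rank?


rank(M(x)N) = rank(M)*rank(N)
5*8 = 40


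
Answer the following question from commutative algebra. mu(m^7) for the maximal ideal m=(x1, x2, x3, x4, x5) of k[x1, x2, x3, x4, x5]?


Graded Nakayama: mu(m^d) = dim_k (m^d/m^(d+1)) = #degree-7 monomials in 5 vars
C(n+d-1,d)=C(11,7)=330


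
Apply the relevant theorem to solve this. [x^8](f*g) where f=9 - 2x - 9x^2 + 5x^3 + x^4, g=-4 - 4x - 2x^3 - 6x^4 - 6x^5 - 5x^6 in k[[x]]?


[x^8] = sum a_i*b_j, i+j=8
  -9*-5=45
  5*-6=-30
  1*-6=-6
Sum=9


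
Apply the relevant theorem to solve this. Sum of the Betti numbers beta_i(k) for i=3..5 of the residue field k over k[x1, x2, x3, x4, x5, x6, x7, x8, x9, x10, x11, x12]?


Koszul resolution: beta_i(k)=C(n,i), n=12
C(12,3)=220, C(12,4)=495, C(12,5)=792
Sum=1507


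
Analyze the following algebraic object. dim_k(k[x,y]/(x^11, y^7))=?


Basis: x^i*y^j, i<11, j<7
11*7=77


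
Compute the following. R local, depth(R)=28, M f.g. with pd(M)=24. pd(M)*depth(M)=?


pd+depth=28
depth=28-24=4
pd*depth=24*4=96


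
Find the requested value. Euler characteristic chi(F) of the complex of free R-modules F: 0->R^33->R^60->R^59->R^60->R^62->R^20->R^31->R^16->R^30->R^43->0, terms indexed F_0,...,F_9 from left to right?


chi = sum (-1)^i * rank:
(-1)^0*33=33
(-1)^1*60=-60
(-1)^2*59=59
(-1)^3*60=-60
(-1)^4*62=62
(-1)^5*20=-20
(-1)^6*31=31
(-1)^7*16=-16
(-1)^8*30=30
(-1)^9*43=-43
chi=16


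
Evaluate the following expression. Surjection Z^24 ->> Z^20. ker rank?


rank(ker) = 24-20 = 4


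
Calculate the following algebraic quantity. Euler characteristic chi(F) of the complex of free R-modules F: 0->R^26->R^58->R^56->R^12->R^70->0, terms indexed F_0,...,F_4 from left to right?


chi = sum (-1)^i * rank:
(-1)^0*26=26
(-1)^1*58=-58
(-1)^2*56=56
(-1)^3*12=-12
(-1)^4*70=70
chi=82


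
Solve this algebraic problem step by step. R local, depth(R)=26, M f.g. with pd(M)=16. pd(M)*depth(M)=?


pd+depth=26
depth=26-16=10
pd*depth=16*10=160


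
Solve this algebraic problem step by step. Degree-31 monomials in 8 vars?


C(d+n-1,n-1)=C(38,7)=12620256


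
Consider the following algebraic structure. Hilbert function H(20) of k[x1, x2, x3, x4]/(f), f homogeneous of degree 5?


C(23,3)-C(18,3)=1771-816=955


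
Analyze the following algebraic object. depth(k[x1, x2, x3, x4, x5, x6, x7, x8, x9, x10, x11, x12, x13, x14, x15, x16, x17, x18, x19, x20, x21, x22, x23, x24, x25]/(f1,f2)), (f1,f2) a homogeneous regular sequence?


depth(R)=25
depth(R/I)=25-2=23


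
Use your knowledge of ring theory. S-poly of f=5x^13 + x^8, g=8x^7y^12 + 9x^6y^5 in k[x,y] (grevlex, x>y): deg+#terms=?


LT(f)=5x^13, LT(g)=8x^7y^12
lcm(LM)=x^13y^12
S(f,g) (scaled by 40 to clear denominators) = 8y^12*f - 5x^6*g = 8x^8y^12 - 45x^12y^5
2 terms, deg 20.
20+2=22


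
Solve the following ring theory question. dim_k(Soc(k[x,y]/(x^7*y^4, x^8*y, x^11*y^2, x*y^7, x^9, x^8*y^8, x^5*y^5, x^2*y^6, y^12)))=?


Socle = ann(m) = span of standard monomials u with x*u, y*u in I (staircase corners).
Redundant generators: x^8*y^8, x^11*y^2
Minimal generators: x^9, x^8*y, x^7*y^4, x^5*y^5, x^2*y^6, x*y^7, y^12
Corners: y^11, xy^6, x^4y^5, x^6y^4, x^7y^3, x^8
Socle dim=6


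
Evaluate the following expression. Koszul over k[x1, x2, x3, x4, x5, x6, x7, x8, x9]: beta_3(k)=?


C(n,i)=C(9,3)=84


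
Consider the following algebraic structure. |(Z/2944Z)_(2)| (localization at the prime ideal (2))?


2-primary part: 2944=2^7*23
Size=2^7=128


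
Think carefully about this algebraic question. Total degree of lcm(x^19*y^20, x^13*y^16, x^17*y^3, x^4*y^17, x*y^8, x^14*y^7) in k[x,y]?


lcm = componentwise max:
x: max(19,13,17,4,1,14)=19
y: max(20,16,3,17,8,7)=20
Total=19+20=39


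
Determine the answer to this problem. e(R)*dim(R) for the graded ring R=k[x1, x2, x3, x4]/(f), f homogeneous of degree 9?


e(R)=deg(f)=9, dim(R)=4-1=3
e*dim=9*3=27


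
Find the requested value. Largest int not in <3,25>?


gcd(3,25)=1 => F=ab-a-b=3*25-3-25=75-28=47


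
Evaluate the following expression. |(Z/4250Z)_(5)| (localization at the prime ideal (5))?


5-primary part: 4250=5^3*34
Size=5^3=125


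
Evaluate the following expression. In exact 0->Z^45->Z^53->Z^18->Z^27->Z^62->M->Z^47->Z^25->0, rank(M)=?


Alt sum=0:
(-1)^0*45 + (-1)^1*53 + (-1)^2*18 + (-1)^3*27 + (-1)^4*62 + (-1)^5*? + (-1)^6*47 + (-1)^7*25=0
rank(M)=67


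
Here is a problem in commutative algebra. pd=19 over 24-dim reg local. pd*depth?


pd+depth=24
depth=24-19=5
pd*depth=19*5=95


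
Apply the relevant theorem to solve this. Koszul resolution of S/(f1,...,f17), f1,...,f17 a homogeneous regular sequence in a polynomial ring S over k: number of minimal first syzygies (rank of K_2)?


Regular sequence => Koszul complex is the minimal free resolution.
Syz_1 minimally generated by Koszul relations f_i*e_j - f_j*e_i (i<j): mu(Syz_1) = beta_2 = C(m,2) = m(m-1)/2
m=17
17*16/2 = 136


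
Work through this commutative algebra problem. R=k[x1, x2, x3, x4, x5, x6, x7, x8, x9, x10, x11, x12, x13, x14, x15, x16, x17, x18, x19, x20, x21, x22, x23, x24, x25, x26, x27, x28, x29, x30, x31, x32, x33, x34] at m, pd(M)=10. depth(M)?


pd+depth=depth(R)=34
depth=34-10=24


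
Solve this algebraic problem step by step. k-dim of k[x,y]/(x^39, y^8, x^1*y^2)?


k[x,y]/I, I = (x^39, y^8, x^1*y^2)
Rect: 39x8=312. Corner: (39-1)x(8-2)=228.
dim = 312-228 = 84


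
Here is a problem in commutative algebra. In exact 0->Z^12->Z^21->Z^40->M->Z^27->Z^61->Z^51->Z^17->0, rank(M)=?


Alt sum=0:
(-1)^0*12 + (-1)^1*21 + (-1)^2*40 + (-1)^3*? + (-1)^4*27 + (-1)^5*61 + (-1)^6*51 + (-1)^7*17=0
rank(M)=31


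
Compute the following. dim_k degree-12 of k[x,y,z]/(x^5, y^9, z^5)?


Need i<5, j<9, k<5 with i+j+k=12.
For each i, j ranges over max(0,12-i-4)..min(8,12-i):
  i=0: j in [8,8] -> 1
  i=1: j in [7,8] -> 2
  i=2: j in [6,8] -> 3
  i=3: j in [5,8] -> 4
  i=4: j in [4,8] -> 5
H(12) = 1+2+3+4+5 = 15


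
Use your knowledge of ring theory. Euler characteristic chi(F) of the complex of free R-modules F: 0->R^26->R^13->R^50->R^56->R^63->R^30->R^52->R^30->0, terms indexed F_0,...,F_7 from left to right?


chi = sum (-1)^i * rank:
(-1)^0*26=26
(-1)^1*13=-13
(-1)^2*50=50
(-1)^3*56=-56
(-1)^4*63=63
(-1)^5*30=-30
(-1)^6*52=52
(-1)^7*30=-30
chi=62


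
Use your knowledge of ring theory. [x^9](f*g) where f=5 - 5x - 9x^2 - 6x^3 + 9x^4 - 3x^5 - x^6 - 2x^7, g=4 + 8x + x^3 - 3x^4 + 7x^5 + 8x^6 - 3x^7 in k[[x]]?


[x^9] = sum a_i*b_j, i+j=9
  -9*-3=27
  -6*8=-48
  9*7=63
  -3*-3=9
  -1*1=-1
Sum=50


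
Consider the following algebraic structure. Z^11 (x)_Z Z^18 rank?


rank(M(x)N) = rank(M)*rank(N)
11*18 = 198


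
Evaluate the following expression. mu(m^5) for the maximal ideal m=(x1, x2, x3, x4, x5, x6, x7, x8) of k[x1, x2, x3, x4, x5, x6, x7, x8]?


Graded Nakayama: mu(m^d) = dim_k (m^d/m^(d+1)) = #degree-5 monomials in 8 vars
C(n+d-1,d)=C(12,5)=792


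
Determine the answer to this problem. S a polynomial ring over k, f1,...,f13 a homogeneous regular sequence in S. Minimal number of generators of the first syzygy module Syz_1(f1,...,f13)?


Regular sequence => Koszul complex is the minimal free resolution.
Syz_1 minimally generated by Koszul relations f_i*e_j - f_j*e_i (i<j): mu(Syz_1) = beta_2 = C(m,2) = m(m-1)/2
m=13
13*12/2 = 78


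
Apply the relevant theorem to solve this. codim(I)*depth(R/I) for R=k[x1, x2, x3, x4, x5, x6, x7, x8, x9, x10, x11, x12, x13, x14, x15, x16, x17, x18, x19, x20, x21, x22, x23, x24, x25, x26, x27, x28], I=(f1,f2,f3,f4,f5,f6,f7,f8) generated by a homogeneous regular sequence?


codim=8, depth=dim(R/I)=28-8=20
Product=8*20=160


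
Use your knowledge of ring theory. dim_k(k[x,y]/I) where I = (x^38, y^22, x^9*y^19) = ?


k[x,y]/I, I = (x^38, y^22, x^9*y^19)
Rect: 38x22=836. Corner: (38-9)x(22-19)=87.
dim = 836-87 = 749


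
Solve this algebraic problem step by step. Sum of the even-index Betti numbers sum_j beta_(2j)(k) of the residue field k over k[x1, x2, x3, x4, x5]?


Koszul resolution: beta_i(k)=C(n,i), n=5
sum_even C(5,i) = 2^(n-1) = 2^4 = 16


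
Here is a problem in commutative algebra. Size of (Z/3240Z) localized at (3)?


3-primary part: 3240=3^4*40
Size=3^4=81


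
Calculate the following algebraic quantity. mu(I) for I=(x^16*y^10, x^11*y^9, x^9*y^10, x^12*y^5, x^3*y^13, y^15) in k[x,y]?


Remove redundant (divisible by others).
x^16*y^10 redundant.
Min: x^12*y^5, x^11*y^9, x^9*y^10, x^3*y^13, y^15
Count=5


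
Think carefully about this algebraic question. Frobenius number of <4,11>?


gcd(4,11)=1 => F=ab-a-b=4*11-4-11=44-15=29


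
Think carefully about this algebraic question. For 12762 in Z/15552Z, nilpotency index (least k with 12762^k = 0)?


12762^k mod 15552:
k=1: 12762
k=2: 8100
k=3: 13608
k=4: 11664
k=5: 7776
k=6: 0
First zero at k = 6


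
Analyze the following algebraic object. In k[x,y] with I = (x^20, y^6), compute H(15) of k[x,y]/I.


k[x,y], I = (x^20, y^6), d = 15
Need i < 20 and d-i < 6.
Range: 10 <= i <= 15.
H(15) = 6


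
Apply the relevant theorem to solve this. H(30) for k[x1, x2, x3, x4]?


C(d+n-1,n-1)=C(33,3)=5456


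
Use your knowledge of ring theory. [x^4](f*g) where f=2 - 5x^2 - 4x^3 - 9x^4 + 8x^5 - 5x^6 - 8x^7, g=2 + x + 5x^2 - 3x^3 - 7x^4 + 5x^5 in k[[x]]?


[x^4] = sum a_i*b_j, i+j=4
  2*-7=-14
  -5*5=-25
  -4*1=-4
  -9*2=-18
Sum=-61


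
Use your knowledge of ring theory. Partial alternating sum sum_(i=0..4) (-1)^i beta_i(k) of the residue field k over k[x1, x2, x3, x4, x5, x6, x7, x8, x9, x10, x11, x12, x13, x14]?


Koszul resolution: beta_i(k)=C(n,i), n=14
sum_(i=0..p) (-1)^i C(n,i) = (-1)^p C(n-1,p)
(-1)^4*C(13,4) = (-1)^4*715 = 715


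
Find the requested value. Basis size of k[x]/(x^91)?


Basis: 1,x,...,x^90
dim=91


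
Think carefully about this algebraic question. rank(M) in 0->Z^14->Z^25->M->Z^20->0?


Alt sum=0:
(-1)^0*14 + (-1)^1*25 + (-1)^2*? + (-1)^3*20=0
rank(M)=31


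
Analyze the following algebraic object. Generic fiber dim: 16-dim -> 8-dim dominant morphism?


dim(fiber)=dim(X)-dim(Y)=16-8=8


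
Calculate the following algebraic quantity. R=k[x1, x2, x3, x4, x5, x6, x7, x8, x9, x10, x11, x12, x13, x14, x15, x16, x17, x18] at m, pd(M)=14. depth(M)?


pd+depth=depth(R)=18
depth=18-14=4


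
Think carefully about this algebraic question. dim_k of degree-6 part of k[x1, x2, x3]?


C(d+n-1,n-1)=C(8,2)=28


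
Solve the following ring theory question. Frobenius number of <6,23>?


gcd(6,23)=1 => F=ab-a-b=6*23-6-23=138-29=109


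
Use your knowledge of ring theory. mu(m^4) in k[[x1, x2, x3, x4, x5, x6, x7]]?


C(n+d-1,d)=C(10,4)=210


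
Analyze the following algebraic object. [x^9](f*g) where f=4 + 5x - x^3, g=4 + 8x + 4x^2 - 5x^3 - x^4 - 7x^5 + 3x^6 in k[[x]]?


[x^9] = sum a_i*b_j, i+j=9
  -1*3=-3
Sum=-3


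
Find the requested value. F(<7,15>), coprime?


gcd(7,15)=1 => F=ab-a-b=7*15-7-15=105-22=83


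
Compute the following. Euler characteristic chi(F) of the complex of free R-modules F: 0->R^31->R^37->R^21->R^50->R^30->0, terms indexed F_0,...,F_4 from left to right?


chi = sum (-1)^i * rank:
(-1)^0*31=31
(-1)^1*37=-37
(-1)^2*21=21
(-1)^3*50=-50
(-1)^4*30=30
chi=-5


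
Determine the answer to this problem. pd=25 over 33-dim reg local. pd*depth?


pd+depth=33
depth=33-25=8
pd*depth=25*8=200


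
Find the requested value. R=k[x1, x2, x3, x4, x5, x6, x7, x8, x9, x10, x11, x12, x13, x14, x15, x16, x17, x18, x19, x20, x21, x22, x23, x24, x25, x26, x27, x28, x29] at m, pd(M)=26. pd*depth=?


pd+depth=29
depth=29-26=3
pd*depth=26*3=78


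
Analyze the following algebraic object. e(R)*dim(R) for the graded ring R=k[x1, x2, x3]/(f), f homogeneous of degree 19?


e(R)=deg(f)=19, dim(R)=3-1=2
e*dim=19*2=38


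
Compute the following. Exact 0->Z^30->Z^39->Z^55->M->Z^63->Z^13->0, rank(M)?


Alt sum=0:
(-1)^0*30 + (-1)^1*39 + (-1)^2*55 + (-1)^3*? + (-1)^4*63 + (-1)^5*13=0
rank(M)=96


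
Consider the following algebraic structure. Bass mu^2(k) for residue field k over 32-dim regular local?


C(n,i)=C(32,2)=496


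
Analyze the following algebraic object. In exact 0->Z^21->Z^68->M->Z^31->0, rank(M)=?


Alt sum=0:
(-1)^0*21 + (-1)^1*68 + (-1)^2*? + (-1)^3*31=0
rank(M)=78


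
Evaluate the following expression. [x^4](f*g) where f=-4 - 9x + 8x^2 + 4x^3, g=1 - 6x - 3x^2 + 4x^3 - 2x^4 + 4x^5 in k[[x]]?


[x^4] = sum a_i*b_j, i+j=4
  -4*-2=8
  -9*4=-36
  8*-3=-24
  4*-6=-24
Sum=-76


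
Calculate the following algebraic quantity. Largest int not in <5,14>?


gcd(5,14)=1 => F=ab-a-b=5*14-5-14=70-19=51


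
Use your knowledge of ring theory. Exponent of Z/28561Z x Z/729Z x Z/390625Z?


Exponent = lcm of the cyclic orders; pairwise coprime => product.
13^4*3^6*5^8=28561*729*390625=8133191015625


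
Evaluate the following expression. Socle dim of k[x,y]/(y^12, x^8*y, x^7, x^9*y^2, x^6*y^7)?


Socle = ann(m) = span of standard monomials u with x*u, y*u in I (staircase corners).
Redundant generators: x^9*y^2, x^8*y
Minimal generators: x^7, x^6*y^7, y^12
Corners: x^5y^11, x^6y^6
Socle dim=2


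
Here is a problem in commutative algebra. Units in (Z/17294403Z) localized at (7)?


Local ring = Z/5764801Z.
phi(5764801) = 7^7*(7-1) = 4941258


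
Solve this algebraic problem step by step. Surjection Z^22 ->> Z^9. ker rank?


rank(ker) = 22-9 = 13


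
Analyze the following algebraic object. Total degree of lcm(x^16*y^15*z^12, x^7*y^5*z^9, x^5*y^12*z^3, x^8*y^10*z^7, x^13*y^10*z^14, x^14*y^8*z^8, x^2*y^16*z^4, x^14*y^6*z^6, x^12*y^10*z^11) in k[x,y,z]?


lcm = componentwise max:
x: max(16,7,5,8,13,14,2,14,12)=16
y: max(15,5,12,10,10,8,16,6,10)=16
z: max(12,9,3,7,14,8,4,6,11)=14
Total=16+16+14=46


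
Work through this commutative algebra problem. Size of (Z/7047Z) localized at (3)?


3-primary part: 7047=3^5*29
Size=3^5=243


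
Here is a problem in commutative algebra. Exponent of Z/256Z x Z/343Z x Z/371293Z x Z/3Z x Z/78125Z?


Exponent = lcm of the cyclic orders; pairwise coprime => product.
2^8*7^3*13^5*3^1*5^7=256*343*371293*3*78125=7641209940000000


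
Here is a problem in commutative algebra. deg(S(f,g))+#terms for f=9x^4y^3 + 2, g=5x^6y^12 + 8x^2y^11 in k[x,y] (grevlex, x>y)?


LT(f)=9x^4y^3, LT(g)=5x^6y^12
lcm(LM)=x^6y^12
S(f,g) (scaled by 45 to clear denominators) = 5x^2y^9*f - 9*g = -72x^2y^11 + 10x^2y^9
2 terms, deg 13.
13+2=15


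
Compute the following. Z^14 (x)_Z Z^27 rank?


rank(M(x)N) = rank(M)*rank(N)
14*27 = 378


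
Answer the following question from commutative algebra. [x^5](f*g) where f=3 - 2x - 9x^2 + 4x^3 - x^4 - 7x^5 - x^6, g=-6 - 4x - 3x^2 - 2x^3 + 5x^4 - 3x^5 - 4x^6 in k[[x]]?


[x^5] = sum a_i*b_j, i+j=5
  3*-3=-9
  -2*5=-10
  -9*-2=18
  4*-3=-12
  -1*-4=4
  -7*-6=42
Sum=33


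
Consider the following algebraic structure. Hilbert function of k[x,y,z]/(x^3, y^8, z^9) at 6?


Need i<3, j<8, k<9 with i+j+k=6.
For each i, j ranges over max(0,6-i-8)..min(7,6-i):
  i=0: j in [0,6] -> 7
  i=1: j in [0,5] -> 6
  i=2: j in [0,4] -> 5
H(6) = 7+6+5 = 18


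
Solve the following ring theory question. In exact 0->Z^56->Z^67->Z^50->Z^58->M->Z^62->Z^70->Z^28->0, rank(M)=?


Alt sum=0:
(-1)^0*56 + (-1)^1*67 + (-1)^2*50 + (-1)^3*58 + (-1)^4*? + (-1)^5*62 + (-1)^6*70 + (-1)^7*28=0
rank(M)=39


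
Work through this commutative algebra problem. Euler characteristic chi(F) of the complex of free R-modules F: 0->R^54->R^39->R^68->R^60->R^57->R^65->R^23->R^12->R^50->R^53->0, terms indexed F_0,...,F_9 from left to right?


chi = sum (-1)^i * rank:
(-1)^0*54=54
(-1)^1*39=-39
(-1)^2*68=68
(-1)^3*60=-60
(-1)^4*57=57
(-1)^5*65=-65
(-1)^6*23=23
(-1)^7*12=-12
(-1)^8*50=50
(-1)^9*53=-53
chi=23


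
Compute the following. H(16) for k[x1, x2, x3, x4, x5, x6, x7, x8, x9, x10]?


C(d+n-1,n-1)=C(25,9)=2042975


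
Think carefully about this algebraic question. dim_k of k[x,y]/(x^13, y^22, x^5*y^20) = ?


k[x,y]/I, I = (x^13, y^22, x^5*y^20)
Rect: 13x22=286. Corner: (13-5)x(22-20)=16.
dim = 286-16 = 270


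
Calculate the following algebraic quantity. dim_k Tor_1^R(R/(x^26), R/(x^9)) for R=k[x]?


Tor_1(R/I,R/J)=(I cap J)/IJ=(x^26)/(x^35)
dim=35-26=min(26,9)=9


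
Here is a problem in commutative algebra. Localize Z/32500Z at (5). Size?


5-primary part: 32500=5^4*52
Size=5^4=625


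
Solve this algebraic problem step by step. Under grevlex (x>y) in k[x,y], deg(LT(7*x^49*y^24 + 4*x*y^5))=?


LT: 7*x^49*y^24
deg_x=49, deg_y=24
Total=49+24=73


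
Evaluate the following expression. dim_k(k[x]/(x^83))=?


Basis: 1,x,...,x^82
dim=83


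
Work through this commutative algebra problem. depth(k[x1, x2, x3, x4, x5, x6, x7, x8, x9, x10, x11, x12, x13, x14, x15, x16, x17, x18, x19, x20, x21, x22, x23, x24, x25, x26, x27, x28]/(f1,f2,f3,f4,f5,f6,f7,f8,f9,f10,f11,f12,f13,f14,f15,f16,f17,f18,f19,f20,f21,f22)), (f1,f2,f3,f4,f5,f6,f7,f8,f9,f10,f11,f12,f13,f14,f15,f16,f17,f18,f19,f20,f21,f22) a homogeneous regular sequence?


depth(R)=28
depth(R/I)=28-22=6


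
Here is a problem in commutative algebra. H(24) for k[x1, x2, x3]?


C(d+n-1,n-1)=C(26,2)=325


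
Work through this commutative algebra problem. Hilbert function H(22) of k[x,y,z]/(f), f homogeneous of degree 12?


C(24,2)-C(12,2)=276-66=210


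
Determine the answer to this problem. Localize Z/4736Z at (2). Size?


2-primary part: 4736=2^7*37
Size=2^7=128


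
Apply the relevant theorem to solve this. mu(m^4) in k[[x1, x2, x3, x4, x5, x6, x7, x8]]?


C(n+d-1,d)=C(11,4)=330


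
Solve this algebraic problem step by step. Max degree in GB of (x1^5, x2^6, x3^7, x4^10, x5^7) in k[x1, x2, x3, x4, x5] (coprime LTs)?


Pure powers, coprime LTs => already GB.
Degrees: 5, 6, 7, 10, 7
Max=10


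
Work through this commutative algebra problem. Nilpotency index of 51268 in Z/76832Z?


51268^k mod 76832:
k=1: 51268
k=2: 61936
k=3: 21952
k=4: 0
First zero at k = 4


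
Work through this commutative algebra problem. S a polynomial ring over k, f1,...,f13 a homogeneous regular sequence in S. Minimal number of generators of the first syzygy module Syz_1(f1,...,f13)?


Regular sequence => Koszul complex is the minimal free resolution.
Syz_1 minimally generated by Koszul relations f_i*e_j - f_j*e_i (i<j): mu(Syz_1) = beta_2 = C(m,2) = m(m-1)/2
m=13
13*12/2 = 78


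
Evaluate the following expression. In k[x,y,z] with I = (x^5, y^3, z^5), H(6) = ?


Need i<5, j<3, k<5 with i+j+k=6.
For each i, j ranges over max(0,6-i-4)..min(2,6-i):
  i=0: j in [2,2] -> 1
  i=1: j in [1,2] -> 2
  i=2: j in [0,2] -> 3
  i=3: j in [0,2] -> 3
  i=4: j in [0,2] -> 3
H(6) = 1+2+3+3+3 = 12


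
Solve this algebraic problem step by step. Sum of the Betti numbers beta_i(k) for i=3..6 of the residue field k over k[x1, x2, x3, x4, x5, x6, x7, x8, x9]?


Koszul resolution: beta_i(k)=C(n,i), n=9
C(9,3)=84, C(9,4)=126, C(9,5)=126, C(9,6)=84
Sum=420


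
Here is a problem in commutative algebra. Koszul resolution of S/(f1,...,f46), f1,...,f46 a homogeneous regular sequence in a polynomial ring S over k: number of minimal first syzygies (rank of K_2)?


Regular sequence => Koszul complex is the minimal free resolution.
Syz_1 minimally generated by Koszul relations f_i*e_j - f_j*e_i (i<j): mu(Syz_1) = beta_2 = C(m,2) = m(m-1)/2
m=46
46*45/2 = 1035


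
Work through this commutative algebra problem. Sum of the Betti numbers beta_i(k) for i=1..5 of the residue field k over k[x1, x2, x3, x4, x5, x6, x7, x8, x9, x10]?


Koszul resolution: beta_i(k)=C(n,i), n=10
C(10,1)=10, C(10,2)=45, C(10,3)=120, C(10,4)=210, C(10,5)=252
Sum=637


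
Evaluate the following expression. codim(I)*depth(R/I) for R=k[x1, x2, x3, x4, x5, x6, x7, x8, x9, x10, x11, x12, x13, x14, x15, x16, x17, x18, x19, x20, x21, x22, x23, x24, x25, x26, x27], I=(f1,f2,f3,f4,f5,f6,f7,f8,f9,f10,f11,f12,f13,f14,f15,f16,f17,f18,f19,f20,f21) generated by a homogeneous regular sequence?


codim=21, depth=dim(R/I)=27-21=6
Product=21*6=126


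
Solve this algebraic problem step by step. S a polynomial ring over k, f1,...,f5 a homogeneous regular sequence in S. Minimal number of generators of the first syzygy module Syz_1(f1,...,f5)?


Regular sequence => Koszul complex is the minimal free resolution.
Syz_1 minimally generated by Koszul relations f_i*e_j - f_j*e_i (i<j): mu(Syz_1) = beta_2 = C(m,2) = m(m-1)/2
m=5
5*4/2 = 10


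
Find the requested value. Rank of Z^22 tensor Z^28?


rank(M(x)N) = rank(M)*rank(N)
22*28 = 616


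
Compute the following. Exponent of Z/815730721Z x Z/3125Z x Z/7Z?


Exponent = lcm of the cyclic orders; pairwise coprime => product.
13^8*5^5*7^1=815730721*3125*7=17844109521875


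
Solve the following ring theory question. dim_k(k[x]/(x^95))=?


Basis: 1,x,...,x^94
dim=95


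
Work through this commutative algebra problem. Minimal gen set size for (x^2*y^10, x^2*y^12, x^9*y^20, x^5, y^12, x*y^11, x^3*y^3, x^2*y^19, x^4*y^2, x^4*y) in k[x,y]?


Remove redundant (divisible by others).
x^2*y^19 redundant.
x^2*y^12 redundant.
x^4*y^2 redundant.
x^9*y^20 redundant.
Min: x^5, x^4*y, x^3*y^3, x^2*y^10, x*y^11, y^12
Count=6


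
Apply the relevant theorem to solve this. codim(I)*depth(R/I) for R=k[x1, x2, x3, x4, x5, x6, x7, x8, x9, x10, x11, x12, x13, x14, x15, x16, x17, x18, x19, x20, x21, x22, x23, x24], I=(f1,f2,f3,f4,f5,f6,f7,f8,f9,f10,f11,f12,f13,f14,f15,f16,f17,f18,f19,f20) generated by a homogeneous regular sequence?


codim=20, depth=dim(R/I)=24-20=4
Product=20*4=80


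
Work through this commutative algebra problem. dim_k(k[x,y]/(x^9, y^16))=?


Basis: x^i*y^j, i<9, j<16
9*16=144


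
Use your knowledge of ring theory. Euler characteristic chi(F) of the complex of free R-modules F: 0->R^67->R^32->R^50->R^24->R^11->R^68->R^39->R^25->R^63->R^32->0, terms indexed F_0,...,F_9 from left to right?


chi = sum (-1)^i * rank:
(-1)^0*67=67
(-1)^1*32=-32
(-1)^2*50=50
(-1)^3*24=-24
(-1)^4*11=11
(-1)^5*68=-68
(-1)^6*39=39
(-1)^7*25=-25
(-1)^8*63=63
(-1)^9*32=-32
chi=49


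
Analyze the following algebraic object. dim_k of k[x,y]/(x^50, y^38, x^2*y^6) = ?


k[x,y]/I, I = (x^50, y^38, x^2*y^6)
Rect: 50x38=1900. Corner: (50-2)x(38-6)=1536.
dim = 1900-1536 = 364


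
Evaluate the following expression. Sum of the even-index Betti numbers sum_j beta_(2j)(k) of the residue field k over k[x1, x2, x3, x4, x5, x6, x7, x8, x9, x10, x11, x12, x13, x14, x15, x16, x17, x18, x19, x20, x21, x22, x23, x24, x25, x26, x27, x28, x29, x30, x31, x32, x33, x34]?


Koszul resolution: beta_i(k)=C(n,i), n=34
sum_even C(34,i) = 2^(n-1) = 2^33 = 8589934592


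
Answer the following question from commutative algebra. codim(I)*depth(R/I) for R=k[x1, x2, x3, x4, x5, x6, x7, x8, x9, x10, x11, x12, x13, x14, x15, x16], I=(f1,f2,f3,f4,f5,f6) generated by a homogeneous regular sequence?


codim=6, depth=dim(R/I)=16-6=10
Product=6*10=60


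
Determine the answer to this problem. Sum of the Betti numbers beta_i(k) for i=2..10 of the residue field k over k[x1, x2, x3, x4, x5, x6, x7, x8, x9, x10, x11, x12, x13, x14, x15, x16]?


Koszul resolution: beta_i(k)=C(n,i), n=16
C(16,2)=120, C(16,3)=560, C(16,4)=1820, C(16,5)=4368, C(16,6)=8008, C(16,7)=11440, C(16,8)=12870, C(16,9)=11440, C(16,10)=8008
Sum=58634


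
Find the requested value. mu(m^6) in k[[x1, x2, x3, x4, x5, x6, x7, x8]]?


C(n+d-1,d)=C(13,6)=1716


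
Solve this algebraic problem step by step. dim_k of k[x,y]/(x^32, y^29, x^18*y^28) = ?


k[x,y]/I, I = (x^32, y^29, x^18*y^28)
Rect: 32x29=928. Corner: (32-18)x(29-28)=14.
dim = 928-14 = 914


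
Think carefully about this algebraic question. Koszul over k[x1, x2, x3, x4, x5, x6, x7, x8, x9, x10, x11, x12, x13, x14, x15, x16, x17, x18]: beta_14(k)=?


C(n,i)=C(18,14)=3060


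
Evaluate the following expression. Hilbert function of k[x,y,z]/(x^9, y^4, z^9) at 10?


Need i<9, j<4, k<9 with i+j+k=10.
For each i, j ranges over max(0,10-i-8)..min(3,10-i):
  i=0: j in [2,3] -> 2
  i=1: j in [1,3] -> 3
  i=2: j in [0,3] -> 4
  i=3: j in [0,3] -> 4
  i=4: j in [0,3] -> 4
  i=5: j in [0,3] -> 4
  i=6: j in [0,3] -> 4
  i=7: j in [0,3] -> 4
  i=8: j in [0,2] -> 3
H(10) = 2+3+4+4+4+4+4+4+3 = 32


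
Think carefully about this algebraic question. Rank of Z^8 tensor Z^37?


rank(M(x)N) = rank(M)*rank(N)
8*37 = 296


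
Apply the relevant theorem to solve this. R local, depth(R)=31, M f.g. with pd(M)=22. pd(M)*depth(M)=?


pd+depth=31
depth=31-22=9
pd*depth=22*9=198


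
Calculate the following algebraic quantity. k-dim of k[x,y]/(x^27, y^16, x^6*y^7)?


k[x,y]/I, I = (x^27, y^16, x^6*y^7)
Rect: 27x16=432. Corner: (27-6)x(16-7)=189.
dim = 432-189 = 243


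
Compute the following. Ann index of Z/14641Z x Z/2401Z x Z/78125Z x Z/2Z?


Exponent = lcm of the cyclic orders; pairwise coprime => product.
11^4*7^4*5^7*2^1=14641*2401*78125*2=5492662656250


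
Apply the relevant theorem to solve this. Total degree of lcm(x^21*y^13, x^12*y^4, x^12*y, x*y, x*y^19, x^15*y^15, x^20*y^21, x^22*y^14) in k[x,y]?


lcm = componentwise max:
x: max(21,12,12,1,1,15,20,22)=22
y: max(13,4,1,1,19,15,21,14)=21
Total=22+21=43


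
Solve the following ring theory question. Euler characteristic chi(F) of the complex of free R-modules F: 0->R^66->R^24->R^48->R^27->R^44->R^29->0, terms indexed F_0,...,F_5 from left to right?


chi = sum (-1)^i * rank:
(-1)^0*66=66
(-1)^1*24=-24
(-1)^2*48=48
(-1)^3*27=-27
(-1)^4*44=44
(-1)^5*29=-29
chi=78


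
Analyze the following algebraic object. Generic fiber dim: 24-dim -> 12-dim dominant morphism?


dim(fiber)=dim(X)-dim(Y)=24-12=12


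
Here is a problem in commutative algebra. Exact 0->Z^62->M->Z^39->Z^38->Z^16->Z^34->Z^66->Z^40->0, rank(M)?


Alt sum=0:
(-1)^0*62 + (-1)^1*? + (-1)^2*39 + (-1)^3*38 + (-1)^4*16 + (-1)^5*34 + (-1)^6*66 + (-1)^7*40=0
rank(M)=71


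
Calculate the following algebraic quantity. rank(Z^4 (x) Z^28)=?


rank(M(x)N) = rank(M)*rank(N)
4*28 = 112


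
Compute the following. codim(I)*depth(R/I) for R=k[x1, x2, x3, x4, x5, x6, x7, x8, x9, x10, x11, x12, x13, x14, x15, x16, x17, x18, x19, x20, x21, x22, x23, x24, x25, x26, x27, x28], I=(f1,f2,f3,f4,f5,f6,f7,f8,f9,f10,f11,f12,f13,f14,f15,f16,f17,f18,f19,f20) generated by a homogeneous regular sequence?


codim=20, depth=dim(R/I)=28-20=8
Product=20*8=160


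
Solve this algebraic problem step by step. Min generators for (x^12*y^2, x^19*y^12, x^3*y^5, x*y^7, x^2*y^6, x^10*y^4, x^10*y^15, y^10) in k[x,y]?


Remove redundant (divisible by others).
x^19*y^12 redundant.
x^10*y^15 redundant.
Min: x^12*y^2, x^10*y^4, x^3*y^5, x^2*y^6, x*y^7, y^10
Count=6


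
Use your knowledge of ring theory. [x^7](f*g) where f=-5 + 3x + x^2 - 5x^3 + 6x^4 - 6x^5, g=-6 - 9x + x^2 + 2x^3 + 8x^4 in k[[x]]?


[x^7] = sum a_i*b_j, i+j=7
  -5*8=-40
  6*2=12
  -6*1=-6
Sum=-34


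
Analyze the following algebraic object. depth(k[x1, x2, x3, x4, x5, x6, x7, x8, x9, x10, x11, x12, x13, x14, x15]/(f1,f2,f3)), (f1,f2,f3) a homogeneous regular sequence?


depth(R)=15
depth(R/I)=15-3=12


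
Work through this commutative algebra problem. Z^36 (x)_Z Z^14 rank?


rank(M(x)N) = rank(M)*rank(N)
36*14 = 504


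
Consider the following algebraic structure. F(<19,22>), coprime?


gcd(19,22)=1 => F=ab-a-b=19*22-19-22=418-41=377


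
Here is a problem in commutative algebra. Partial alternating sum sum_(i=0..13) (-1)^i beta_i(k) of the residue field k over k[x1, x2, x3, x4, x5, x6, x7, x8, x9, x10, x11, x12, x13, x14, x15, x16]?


Koszul resolution: beta_i(k)=C(n,i), n=16
sum_(i=0..p) (-1)^i C(n,i) = (-1)^p C(n-1,p)
(-1)^13*C(15,13) = (-1)^13*105 = -105


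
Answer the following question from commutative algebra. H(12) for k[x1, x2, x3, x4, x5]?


C(d+n-1,n-1)=C(16,4)=1820


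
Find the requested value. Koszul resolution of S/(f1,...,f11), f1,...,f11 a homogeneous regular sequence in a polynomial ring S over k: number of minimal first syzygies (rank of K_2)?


Regular sequence => Koszul complex is the minimal free resolution.
Syz_1 minimally generated by Koszul relations f_i*e_j - f_j*e_i (i<j): mu(Syz_1) = beta_2 = C(m,2) = m(m-1)/2
m=11
11*10/2 = 55


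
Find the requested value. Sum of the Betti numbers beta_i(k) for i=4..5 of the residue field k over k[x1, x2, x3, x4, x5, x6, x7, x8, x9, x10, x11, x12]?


Koszul resolution: beta_i(k)=C(n,i), n=12
C(12,4)=495, C(12,5)=792
Sum=1287


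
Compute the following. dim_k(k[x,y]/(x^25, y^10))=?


Basis: x^i*y^j, i<25, j<10
25*10=250


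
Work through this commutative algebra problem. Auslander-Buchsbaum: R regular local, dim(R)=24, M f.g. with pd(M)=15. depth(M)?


pd+depth=depth(R)=24
depth=24-15=9


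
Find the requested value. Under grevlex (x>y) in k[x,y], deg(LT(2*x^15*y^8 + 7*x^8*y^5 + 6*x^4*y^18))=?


LT: 2*x^15*y^8
deg_x=15, deg_y=8
Total=15+8=23


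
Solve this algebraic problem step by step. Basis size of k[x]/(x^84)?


Basis: 1,x,...,x^83
dim=84


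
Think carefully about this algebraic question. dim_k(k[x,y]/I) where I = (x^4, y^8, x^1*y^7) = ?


k[x,y]/I, I = (x^4, y^8, x^1*y^7)
Rect: 4x8=32. Corner: (4-1)x(8-7)=3.
dim = 32-3 = 29


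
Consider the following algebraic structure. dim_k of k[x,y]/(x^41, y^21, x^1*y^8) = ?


k[x,y]/I, I = (x^41, y^21, x^1*y^8)
Rect: 41x21=861. Corner: (41-1)x(21-8)=520.
dim = 861-520 = 341


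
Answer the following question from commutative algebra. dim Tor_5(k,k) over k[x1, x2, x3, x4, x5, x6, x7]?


Koszul: C(n,i)=C(7,5)=21


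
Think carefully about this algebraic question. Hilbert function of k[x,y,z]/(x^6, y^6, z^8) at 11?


Need i<6, j<6, k<8 with i+j+k=11.
For each i, j ranges over max(0,11-i-7)..min(5,11-i):
  i=0: j in [4,5] -> 2
  i=1: j in [3,5] -> 3
  i=2: j in [2,5] -> 4
  i=3: j in [1,5] -> 5
  i=4: j in [0,5] -> 6
  i=5: j in [0,5] -> 6
H(11) = 2+3+4+5+6+6 = 26


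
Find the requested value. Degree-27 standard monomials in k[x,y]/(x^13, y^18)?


k[x,y], I = (x^13, y^18), d = 27
Need i < 13 and d-i < 18.
Range: 10 <= i <= 12.
H(27) = 3


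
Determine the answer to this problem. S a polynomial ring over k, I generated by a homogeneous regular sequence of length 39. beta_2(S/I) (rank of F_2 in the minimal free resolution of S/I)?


Regular sequence => Koszul complex is the minimal free resolution.
Syz_1 minimally generated by Koszul relations f_i*e_j - f_j*e_i (i<j): mu(Syz_1) = beta_2 = C(m,2) = m(m-1)/2
m=39
39*38/2 = 741


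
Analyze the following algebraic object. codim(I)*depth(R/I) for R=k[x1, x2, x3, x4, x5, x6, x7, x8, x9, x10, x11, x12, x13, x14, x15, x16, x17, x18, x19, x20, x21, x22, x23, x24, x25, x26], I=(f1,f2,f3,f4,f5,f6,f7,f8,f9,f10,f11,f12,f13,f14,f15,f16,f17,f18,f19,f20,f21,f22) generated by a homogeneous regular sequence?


codim=22, depth=dim(R/I)=26-22=4
Product=22*4=88


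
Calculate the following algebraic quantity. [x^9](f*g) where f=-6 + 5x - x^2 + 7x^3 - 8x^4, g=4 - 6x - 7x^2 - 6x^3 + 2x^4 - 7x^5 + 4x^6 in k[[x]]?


[x^9] = sum a_i*b_j, i+j=9
  7*4=28
  -8*-7=56
Sum=84


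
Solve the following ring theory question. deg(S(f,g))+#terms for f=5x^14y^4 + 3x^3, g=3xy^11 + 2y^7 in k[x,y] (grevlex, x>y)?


LT(f)=5x^14y^4, LT(g)=3xy^11
lcm(LM)=x^14y^11
S(f,g) (scaled by 15 to clear denominators) = 3y^7*f - 5x^13*g = -10x^13y^7 + 9x^3y^7
2 terms, deg 20.
20+2=22


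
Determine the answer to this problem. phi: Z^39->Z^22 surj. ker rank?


rank(ker) = 39-22 = 17


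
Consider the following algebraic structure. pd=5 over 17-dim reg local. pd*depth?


pd+depth=17
depth=17-5=12
pd*depth=5*12=60


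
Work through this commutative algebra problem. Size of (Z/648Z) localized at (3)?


3-primary part: 648=3^4*8
Size=3^4=81


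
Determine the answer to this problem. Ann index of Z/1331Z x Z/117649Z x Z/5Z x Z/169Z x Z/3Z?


Exponent = lcm of the cyclic orders; pairwise coprime => product.
11^3*7^6*5^1*13^2*3^1=1331*117649*5*169*3=396957726165


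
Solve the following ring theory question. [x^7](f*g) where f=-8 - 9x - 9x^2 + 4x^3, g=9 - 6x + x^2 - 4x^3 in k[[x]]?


[x^7] = sum a_i*b_j, i+j=7
Sum=0


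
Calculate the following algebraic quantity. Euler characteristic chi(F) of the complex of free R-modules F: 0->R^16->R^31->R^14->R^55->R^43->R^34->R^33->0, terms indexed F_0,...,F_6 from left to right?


chi = sum (-1)^i * rank:
(-1)^0*16=16
(-1)^1*31=-31
(-1)^2*14=14
(-1)^3*55=-55
(-1)^4*43=43
(-1)^5*34=-34
(-1)^6*33=33
chi=-14


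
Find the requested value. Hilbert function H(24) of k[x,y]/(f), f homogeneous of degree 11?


H(t)=d for t>=d-1.
d=11, t=24
H(24)=11


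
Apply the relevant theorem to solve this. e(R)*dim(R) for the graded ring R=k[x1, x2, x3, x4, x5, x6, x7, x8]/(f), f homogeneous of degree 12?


e(R)=deg(f)=12, dim(R)=8-1=7
e*dim=12*7=84


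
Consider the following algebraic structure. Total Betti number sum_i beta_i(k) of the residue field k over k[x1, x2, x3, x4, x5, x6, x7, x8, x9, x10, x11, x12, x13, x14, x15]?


Koszul resolution: beta_i(k)=C(n,i), n=15
sum_i C(15,i) = 2^15 = 32768


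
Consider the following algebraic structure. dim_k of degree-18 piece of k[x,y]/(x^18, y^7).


k[x,y], I = (x^18, y^7), d = 18
Need i < 18 and d-i < 7.
Range: 12 <= i <= 17.
H(18) = 6


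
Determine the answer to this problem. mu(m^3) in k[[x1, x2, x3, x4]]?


C(n+d-1,d)=C(6,3)=20


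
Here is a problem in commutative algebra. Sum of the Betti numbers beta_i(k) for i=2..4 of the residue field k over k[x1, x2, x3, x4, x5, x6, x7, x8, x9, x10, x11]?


Koszul resolution: beta_i(k)=C(n,i), n=11
C(11,2)=55, C(11,3)=165, C(11,4)=330
Sum=550


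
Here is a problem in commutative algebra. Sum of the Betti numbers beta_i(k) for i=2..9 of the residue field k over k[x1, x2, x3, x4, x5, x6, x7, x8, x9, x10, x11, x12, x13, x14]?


Koszul resolution: beta_i(k)=C(n,i), n=14
C(14,2)=91, C(14,3)=364, C(14,4)=1001, C(14,5)=2002, C(14,6)=3003, C(14,7)=3432, C(14,8)=3003, C(14,9)=2002
Sum=14898


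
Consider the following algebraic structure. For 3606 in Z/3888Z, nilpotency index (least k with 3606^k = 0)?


3606^k mod 3888:
k=1: 3606
k=2: 1764
k=3: 216
k=4: 1296
k=5: 0
First zero at k = 5


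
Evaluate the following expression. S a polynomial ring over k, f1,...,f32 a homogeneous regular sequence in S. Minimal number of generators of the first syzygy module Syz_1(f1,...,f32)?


Regular sequence => Koszul complex is the minimal free resolution.
Syz_1 minimally generated by Koszul relations f_i*e_j - f_j*e_i (i<j): mu(Syz_1) = beta_2 = C(m,2) = m(m-1)/2
m=32
32*31/2 = 496


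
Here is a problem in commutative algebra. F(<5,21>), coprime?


gcd(5,21)=1 => F=ab-a-b=5*21-5-21=105-26=79


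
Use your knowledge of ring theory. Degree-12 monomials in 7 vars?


C(d+n-1,n-1)=C(18,6)=18564


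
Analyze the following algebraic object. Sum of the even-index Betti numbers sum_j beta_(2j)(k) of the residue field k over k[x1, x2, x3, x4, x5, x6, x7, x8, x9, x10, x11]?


Koszul resolution: beta_i(k)=C(n,i), n=11
sum_even C(11,i) = 2^(n-1) = 2^10 = 1024


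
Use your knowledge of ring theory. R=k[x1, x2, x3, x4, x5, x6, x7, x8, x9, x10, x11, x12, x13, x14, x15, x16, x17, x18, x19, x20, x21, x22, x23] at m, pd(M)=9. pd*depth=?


pd+depth=23
depth=23-9=14
pd*depth=9*14=126


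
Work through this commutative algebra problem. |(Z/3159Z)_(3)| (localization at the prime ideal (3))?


3-primary part: 3159=3^5*13
Size=3^5=243


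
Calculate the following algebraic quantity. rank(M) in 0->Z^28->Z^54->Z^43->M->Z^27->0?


Alt sum=0:
(-1)^0*28 + (-1)^1*54 + (-1)^2*43 + (-1)^3*? + (-1)^4*27=0
rank(M)=44


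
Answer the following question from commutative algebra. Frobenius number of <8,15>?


gcd(8,15)=1 => F=ab-a-b=8*15-8-15=120-23=97


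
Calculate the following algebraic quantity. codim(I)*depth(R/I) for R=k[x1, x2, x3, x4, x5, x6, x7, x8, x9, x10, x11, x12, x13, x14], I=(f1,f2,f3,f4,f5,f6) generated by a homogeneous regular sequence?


codim=6, depth=dim(R/I)=14-6=8
Product=6*8=48


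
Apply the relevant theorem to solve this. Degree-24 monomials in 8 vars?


C(d+n-1,n-1)=C(31,7)=2629575


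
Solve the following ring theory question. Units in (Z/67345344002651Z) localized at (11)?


Local ring = Z/2357947691Z.
phi(2357947691) = 11^8*(11-1) = 2143588810


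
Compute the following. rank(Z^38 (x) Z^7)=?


rank(M(x)N) = rank(M)*rank(N)
38*7 = 266


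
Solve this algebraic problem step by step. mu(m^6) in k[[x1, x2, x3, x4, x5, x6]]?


C(n+d-1,d)=C(11,6)=462


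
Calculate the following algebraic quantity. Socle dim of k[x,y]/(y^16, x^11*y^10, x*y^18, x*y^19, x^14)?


Socle = ann(m) = span of standard monomials u with x*u, y*u in I (staircase corners).
Redundant generators: x*y^19, x*y^18
Minimal generators: x^14, x^11*y^10, y^16
Corners: x^10y^15, x^13y^9
Socle dim=2


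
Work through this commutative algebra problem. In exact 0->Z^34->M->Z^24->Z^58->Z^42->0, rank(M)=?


Alt sum=0:
(-1)^0*34 + (-1)^1*? + (-1)^2*24 + (-1)^3*58 + (-1)^4*42=0
rank(M)=42


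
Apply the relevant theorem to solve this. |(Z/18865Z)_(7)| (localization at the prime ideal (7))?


7-primary part: 18865=7^3*55
Size=7^3=343


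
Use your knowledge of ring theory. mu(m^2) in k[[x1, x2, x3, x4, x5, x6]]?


C(n+d-1,d)=C(7,2)=21


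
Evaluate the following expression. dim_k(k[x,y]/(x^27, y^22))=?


Basis: x^i*y^j, i<27, j<22
27*22=594


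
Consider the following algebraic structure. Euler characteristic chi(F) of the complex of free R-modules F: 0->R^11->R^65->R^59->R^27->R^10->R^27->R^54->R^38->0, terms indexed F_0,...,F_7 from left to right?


chi = sum (-1)^i * rank:
(-1)^0*11=11
(-1)^1*65=-65
(-1)^2*59=59
(-1)^3*27=-27
(-1)^4*10=10
(-1)^5*27=-27
(-1)^6*54=54
(-1)^7*38=-38
chi=-23


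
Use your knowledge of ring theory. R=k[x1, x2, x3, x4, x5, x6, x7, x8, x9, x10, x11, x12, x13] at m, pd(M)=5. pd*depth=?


pd+depth=13
depth=13-5=8
pd*depth=5*8=40


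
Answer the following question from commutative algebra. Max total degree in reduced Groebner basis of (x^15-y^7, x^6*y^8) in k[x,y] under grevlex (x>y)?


LT(f1)=x^15, LT(f2)=x^6y^8, lcm=x^15y^8
S(f1,f2) = y^8*f1 - x^9*f2 = -y^15
Reduced GB = {f1, f2, y^15}; degrees 15, 14, 15
Max = 15


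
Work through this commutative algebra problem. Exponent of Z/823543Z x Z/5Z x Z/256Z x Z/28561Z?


Exponent = lcm of the cyclic orders; pairwise coprime => product.
7^7*5^1*2^8*13^4=823543*5*256*28561=30107150877440


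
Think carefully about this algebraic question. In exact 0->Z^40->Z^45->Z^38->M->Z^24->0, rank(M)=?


Alt sum=0:
(-1)^0*40 + (-1)^1*45 + (-1)^2*38 + (-1)^3*? + (-1)^4*24=0
rank(M)=57


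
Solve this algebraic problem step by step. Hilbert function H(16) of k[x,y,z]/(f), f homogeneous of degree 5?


C(18,2)-C(13,2)=153-78=75


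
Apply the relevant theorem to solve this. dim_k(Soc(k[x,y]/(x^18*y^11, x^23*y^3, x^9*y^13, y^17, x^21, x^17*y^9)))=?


Socle = ann(m) = span of standard monomials u with x*u, y*u in I (staircase corners).
Redundant generators: x^23*y^3, x^18*y^11
Minimal generators: x^21, x^17*y^9, x^9*y^13, y^17
Corners: x^8y^16, x^16y^12, x^20y^8
Socle dim=3


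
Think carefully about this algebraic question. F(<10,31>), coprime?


gcd(10,31)=1 => F=ab-a-b=10*31-10-31=310-41=269


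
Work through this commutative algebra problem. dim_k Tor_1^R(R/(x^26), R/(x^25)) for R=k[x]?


Tor_1(R/I,R/J)=(I cap J)/IJ=(x^26)/(x^51)
dim=51-26=min(26,25)=25


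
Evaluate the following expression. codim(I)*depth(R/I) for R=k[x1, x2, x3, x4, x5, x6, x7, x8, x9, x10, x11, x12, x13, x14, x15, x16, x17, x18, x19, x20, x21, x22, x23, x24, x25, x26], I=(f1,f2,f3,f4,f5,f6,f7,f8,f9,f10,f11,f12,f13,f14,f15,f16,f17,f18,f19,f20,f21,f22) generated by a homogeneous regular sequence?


codim=22, depth=dim(R/I)=26-22=4
Product=22*4=88
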